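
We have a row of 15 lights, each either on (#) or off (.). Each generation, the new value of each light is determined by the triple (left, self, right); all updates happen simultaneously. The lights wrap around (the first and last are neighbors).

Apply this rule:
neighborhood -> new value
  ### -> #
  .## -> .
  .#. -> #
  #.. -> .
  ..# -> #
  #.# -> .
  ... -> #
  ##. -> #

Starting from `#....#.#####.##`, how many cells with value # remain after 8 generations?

7

generation 1: #.####..####..#
generation 2: #..###.#.###.#.
generation 3: #.#.##.#..##.#.
generation 4: #.#..#.#.#.#.#.
generation 5: #.#.##.#.#.#.#.
generation 6: #.#..#.#.#.#.#.  (repeats generation 4; period 2)
generation 8: #.#..#.#.#.#.#.
count of #: 7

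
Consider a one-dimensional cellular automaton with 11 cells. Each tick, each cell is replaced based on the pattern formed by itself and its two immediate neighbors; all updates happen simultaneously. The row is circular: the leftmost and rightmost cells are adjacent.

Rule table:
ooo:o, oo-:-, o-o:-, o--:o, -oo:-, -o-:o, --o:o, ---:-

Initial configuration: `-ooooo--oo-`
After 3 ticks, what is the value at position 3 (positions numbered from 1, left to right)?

o

o-ooo-oo--o
---o----oo-
--ooo--o--o
position 3 holds o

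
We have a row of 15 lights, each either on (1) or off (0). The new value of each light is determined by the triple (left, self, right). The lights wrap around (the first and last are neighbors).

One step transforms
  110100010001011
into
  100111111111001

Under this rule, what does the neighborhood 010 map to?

At position 3 the neighborhood is 010; the next row has 1 there.

1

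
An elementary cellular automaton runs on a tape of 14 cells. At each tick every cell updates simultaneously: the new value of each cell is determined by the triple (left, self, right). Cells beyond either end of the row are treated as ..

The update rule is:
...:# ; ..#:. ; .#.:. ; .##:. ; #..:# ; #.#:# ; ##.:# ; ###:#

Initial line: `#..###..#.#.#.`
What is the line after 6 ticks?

tick 1: .#..###..#.#.#
tick 2: ..#..###..#.#.
tick 3: #..#..###..#.#
tick 4: .#..#..###..#.
tick 5: ..#..#..###..#
tick 6: #..#..#..###..

#..#..#..###..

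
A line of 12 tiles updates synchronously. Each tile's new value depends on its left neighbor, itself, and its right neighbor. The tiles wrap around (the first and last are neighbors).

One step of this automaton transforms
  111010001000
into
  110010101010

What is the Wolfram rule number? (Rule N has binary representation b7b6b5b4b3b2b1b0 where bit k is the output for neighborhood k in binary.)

position 1: 111 → 1  (bit 7 = 1)
position 2: 110 → 0  (bit 6 = 0)
position 3: 101 → 0  (bit 5 = 0)
position 5: 100 → 0  (bit 4 = 0)
position 0: 011 → 1  (bit 3 = 1)
position 4: 010 → 1  (bit 2 = 1)
position 7: 001 → 0  (bit 1 = 0)
position 6: 000 → 1  (bit 0 = 1)
bits b7..b0 = 10001101 = 141

141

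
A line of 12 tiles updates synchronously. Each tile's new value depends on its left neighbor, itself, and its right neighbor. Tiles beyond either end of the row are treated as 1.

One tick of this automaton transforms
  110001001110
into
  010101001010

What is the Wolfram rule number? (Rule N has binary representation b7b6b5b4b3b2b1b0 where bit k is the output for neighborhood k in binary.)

77

position 0: 111 → 0  (bit 7 = 0)
position 1: 110 → 1  (bit 6 = 1)
position 11: 101 → 0  (bit 5 = 0)
position 2: 100 → 0  (bit 4 = 0)
position 8: 011 → 1  (bit 3 = 1)
position 5: 010 → 1  (bit 2 = 1)
position 4: 001 → 0  (bit 1 = 0)
position 3: 000 → 1  (bit 0 = 1)
bits b7..b0 = 01001101 = 77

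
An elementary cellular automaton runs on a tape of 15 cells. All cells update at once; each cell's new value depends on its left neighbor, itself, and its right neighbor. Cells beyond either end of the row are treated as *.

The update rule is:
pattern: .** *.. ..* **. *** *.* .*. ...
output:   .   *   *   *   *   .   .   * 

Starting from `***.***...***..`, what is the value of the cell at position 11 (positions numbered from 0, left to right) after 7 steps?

*

***..*****.****
*****.****..***
*****..*****.**
*******.****..*
*******..*****.
*********.****.
*********..***.
position 11 holds *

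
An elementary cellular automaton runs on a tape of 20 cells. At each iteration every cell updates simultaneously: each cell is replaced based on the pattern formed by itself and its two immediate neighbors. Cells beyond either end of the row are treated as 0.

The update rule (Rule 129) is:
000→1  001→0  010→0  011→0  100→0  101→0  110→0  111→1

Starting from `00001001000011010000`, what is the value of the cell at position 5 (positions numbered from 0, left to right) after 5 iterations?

1

11100000011000000111
01001111000011110010
00000110011001100000
11110000000000001111
01100111111111100110
position 5 holds 1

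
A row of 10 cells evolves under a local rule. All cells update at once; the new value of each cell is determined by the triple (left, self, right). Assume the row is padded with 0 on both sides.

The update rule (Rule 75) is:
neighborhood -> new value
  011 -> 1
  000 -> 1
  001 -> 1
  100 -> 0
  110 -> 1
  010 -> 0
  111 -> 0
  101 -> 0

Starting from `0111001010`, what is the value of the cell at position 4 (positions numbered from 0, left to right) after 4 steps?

0

1101010000
1100000111
1101111101
1101000100
position 4 holds 0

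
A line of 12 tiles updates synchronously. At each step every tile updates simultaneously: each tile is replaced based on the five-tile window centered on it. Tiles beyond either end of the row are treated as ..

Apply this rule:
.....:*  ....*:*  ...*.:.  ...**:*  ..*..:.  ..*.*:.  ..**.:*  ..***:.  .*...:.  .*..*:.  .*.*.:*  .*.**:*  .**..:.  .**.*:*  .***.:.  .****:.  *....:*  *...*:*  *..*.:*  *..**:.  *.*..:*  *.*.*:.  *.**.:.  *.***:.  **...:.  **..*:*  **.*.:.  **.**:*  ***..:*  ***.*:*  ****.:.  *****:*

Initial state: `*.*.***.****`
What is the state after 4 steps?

..**..**..*.

.*.*..**...*
..**..*..*..
***.**..*..*
..**..**..*.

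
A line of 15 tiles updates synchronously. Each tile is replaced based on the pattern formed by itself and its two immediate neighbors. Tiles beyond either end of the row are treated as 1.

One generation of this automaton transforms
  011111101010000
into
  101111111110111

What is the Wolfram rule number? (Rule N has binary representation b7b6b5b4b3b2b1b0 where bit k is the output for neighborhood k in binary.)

position 2: 111 → 1  (bit 7 = 1)
position 6: 110 → 1  (bit 6 = 1)
position 0: 101 → 1  (bit 5 = 1)
position 11: 100 → 0  (bit 4 = 0)
position 1: 011 → 0  (bit 3 = 0)
position 8: 010 → 1  (bit 2 = 1)
position 14: 001 → 1  (bit 1 = 1)
position 12: 000 → 1  (bit 0 = 1)
bits b7..b0 = 11100111 = 231

231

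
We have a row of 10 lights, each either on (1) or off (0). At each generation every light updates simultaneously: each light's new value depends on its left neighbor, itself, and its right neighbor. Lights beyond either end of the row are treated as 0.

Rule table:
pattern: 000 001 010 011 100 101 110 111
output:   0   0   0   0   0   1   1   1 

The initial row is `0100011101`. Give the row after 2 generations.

0000001110
0000000110

0000000110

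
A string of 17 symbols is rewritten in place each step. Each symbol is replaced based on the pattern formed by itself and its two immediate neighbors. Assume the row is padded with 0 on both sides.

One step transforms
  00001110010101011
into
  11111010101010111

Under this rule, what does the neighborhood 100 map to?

At position 7 the neighborhood is 100; the next row has 0 there.

0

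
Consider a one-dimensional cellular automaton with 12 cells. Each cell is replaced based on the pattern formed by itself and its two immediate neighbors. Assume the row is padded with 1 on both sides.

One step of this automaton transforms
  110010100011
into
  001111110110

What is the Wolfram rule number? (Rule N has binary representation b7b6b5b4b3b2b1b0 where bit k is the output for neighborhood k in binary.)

62

position 0: 111 → 0  (bit 7 = 0)
position 1: 110 → 0  (bit 6 = 0)
position 5: 101 → 1  (bit 5 = 1)
position 2: 100 → 1  (bit 4 = 1)
position 10: 011 → 1  (bit 3 = 1)
position 4: 010 → 1  (bit 2 = 1)
position 3: 001 → 1  (bit 1 = 1)
position 8: 000 → 0  (bit 0 = 0)
bits b7..b0 = 00111110 = 62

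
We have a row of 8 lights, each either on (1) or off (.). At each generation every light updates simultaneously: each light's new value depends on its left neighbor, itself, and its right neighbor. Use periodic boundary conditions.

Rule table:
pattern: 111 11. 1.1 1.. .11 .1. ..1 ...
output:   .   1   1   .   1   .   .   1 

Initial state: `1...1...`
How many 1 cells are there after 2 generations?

2

..1...1.
1...1...
count of 1: 2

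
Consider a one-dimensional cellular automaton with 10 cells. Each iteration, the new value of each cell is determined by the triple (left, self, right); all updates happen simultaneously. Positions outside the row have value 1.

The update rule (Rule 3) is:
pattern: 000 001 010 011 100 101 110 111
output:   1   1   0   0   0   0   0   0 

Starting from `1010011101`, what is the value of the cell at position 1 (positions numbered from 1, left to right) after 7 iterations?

0

iteration 1: 0000100000
iteration 2: 0111001111
iteration 3: 0000010000
iteration 4: 0111100111
iteration 5: 0000001000
iteration 6: 0111110011
iteration 7: 0000000100
position 1 holds 0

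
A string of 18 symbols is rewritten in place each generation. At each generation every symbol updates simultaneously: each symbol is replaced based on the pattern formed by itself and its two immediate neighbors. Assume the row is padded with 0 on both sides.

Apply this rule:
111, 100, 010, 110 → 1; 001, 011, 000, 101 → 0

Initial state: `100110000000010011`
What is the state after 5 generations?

110011000000011001
011001100000001101
001100110000000101
000110011000000101
000011001100000101

000011001100000101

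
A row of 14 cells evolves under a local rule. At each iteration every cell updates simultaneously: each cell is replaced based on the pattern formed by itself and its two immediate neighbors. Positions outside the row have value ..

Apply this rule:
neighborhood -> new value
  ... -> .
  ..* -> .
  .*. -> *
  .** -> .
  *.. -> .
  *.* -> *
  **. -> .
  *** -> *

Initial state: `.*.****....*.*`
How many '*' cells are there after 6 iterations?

.**.**.....***
...*........*.
...*........*.  (fixed point — unchanged through iteration 6)
count of *: 2

2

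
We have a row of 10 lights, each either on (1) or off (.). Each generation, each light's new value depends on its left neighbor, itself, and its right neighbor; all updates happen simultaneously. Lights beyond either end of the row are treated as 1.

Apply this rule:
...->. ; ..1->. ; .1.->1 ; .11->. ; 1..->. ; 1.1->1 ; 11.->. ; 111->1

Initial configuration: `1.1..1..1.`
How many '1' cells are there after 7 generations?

1

.11..1..11
1....1...1
.....1....
.....1....  (fixed point — unchanged through generation 7)
count of 1: 1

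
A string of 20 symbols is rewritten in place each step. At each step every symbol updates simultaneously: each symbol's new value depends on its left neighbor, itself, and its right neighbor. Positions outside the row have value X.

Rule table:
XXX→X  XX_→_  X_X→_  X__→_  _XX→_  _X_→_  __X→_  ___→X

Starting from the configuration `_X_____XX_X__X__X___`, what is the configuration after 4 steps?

step 1: ___XXX____________X_
step 2: _X__X__XXXXXXXXXX___
step 3: ________XXXXXXXX__X_
step 4: _XXXXXX__XXXXXX_____

_XXXXXX__XXXXXX_____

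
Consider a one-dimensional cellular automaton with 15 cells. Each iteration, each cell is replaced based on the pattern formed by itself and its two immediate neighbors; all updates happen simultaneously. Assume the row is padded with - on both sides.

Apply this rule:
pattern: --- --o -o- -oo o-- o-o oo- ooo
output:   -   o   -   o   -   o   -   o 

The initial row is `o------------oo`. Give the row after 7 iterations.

------oo-------

iteration 1: ------------oo-
iteration 2: -----------oo--
iteration 3: ----------oo---
iteration 4: ---------oo----
iteration 5: --------oo-----
iteration 6: -------oo------
iteration 7: ------oo-------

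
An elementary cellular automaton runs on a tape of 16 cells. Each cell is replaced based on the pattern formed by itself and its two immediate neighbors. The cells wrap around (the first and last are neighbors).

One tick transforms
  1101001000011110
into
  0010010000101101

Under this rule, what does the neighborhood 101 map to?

1

At position 2 the neighborhood is 101; the next row has 1 there.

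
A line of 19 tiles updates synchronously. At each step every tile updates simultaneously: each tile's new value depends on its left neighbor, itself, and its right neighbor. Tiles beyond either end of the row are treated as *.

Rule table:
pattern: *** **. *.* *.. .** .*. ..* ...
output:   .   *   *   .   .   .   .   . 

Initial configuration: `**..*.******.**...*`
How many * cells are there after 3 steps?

2

.*...*.....**.*....
*...........**.....
*............*.....
count of *: 2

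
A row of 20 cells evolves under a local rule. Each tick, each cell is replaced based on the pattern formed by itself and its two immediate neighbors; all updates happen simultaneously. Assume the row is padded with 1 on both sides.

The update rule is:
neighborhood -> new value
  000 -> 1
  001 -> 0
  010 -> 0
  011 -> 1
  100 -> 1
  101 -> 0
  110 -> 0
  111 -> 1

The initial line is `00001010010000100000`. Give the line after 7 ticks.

tick 1: 11100001001110011110
tick 2: 11011100101101011100
tick 3: 10011010001000011010
tick 4: 01010001100111010000
tick 5: 00001101010110001110
tick 6: 11101000000101101100
tick 7: 11000111110001001010

11000111110001001010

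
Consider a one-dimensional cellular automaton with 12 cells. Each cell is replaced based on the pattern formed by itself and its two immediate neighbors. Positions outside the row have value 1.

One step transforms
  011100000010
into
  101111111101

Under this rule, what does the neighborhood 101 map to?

1

At position 0 the neighborhood is 101; the next row has 1 there.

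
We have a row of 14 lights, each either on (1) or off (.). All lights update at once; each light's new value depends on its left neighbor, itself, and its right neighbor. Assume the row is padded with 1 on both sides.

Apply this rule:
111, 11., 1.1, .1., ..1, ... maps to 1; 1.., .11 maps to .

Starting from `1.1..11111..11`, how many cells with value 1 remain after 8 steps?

111.1.1111.1.1
111111.111111.
1111111.111111
11111111.11111
111111111.1111
1111111111.111
11111111111.11
111111111111.1
count of 1: 13

13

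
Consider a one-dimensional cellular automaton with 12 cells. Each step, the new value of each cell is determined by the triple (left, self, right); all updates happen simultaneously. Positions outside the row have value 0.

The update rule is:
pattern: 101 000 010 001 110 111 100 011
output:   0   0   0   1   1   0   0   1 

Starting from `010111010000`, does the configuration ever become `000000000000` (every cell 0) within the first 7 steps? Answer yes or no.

yes

100101000000
001000000000
010000000000
100000000000
000000000000
all cells are 0 at step 5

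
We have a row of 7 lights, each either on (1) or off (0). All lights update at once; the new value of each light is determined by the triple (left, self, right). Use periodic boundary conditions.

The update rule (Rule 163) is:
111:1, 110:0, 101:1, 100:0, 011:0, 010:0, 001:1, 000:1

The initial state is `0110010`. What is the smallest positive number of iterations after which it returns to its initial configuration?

1000100
0011001
0100010
1001100
0010001
0100110
1001000
0010011
0100100
1001001
0010010
1100100
0001001
0110010

14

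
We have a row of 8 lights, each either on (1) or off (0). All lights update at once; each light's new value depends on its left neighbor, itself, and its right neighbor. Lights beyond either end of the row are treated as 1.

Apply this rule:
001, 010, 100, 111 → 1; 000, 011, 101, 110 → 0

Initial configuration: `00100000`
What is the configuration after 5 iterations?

00010010

11110001
11101010
11001010
10111010
00010010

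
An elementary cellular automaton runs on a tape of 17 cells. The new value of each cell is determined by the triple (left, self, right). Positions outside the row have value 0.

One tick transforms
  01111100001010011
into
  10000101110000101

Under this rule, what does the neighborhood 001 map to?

At position 0 the neighborhood is 001; the next row has 1 there.

1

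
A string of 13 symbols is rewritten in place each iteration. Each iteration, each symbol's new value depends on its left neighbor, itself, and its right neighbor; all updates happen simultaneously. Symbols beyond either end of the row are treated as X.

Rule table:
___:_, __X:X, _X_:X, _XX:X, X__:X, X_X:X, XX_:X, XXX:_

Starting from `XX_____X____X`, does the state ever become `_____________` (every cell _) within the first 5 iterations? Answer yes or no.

no

iteration 1: _XX___XXX__XX
iteration 2: XXXX_XX_XXXX_
iteration 3: ___XXXXXX__XX
iteration 4: X_XX____XXXX_
iteration 5: XXXXX__XX__XX
iteration 5 is XXXXX__XX__XX, still not uniform _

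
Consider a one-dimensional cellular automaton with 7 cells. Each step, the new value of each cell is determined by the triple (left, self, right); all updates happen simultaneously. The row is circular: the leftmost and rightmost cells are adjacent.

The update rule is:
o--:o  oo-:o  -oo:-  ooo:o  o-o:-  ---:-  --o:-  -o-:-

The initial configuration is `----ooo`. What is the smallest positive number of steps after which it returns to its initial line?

7

o----oo
oo----o
ooo----
-ooo---
--ooo--
---ooo-
----ooo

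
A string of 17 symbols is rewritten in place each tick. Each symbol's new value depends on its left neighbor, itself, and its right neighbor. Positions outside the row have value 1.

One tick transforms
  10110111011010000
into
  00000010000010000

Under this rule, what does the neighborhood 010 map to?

At position 12 the neighborhood is 010; the next row has 1 there.

1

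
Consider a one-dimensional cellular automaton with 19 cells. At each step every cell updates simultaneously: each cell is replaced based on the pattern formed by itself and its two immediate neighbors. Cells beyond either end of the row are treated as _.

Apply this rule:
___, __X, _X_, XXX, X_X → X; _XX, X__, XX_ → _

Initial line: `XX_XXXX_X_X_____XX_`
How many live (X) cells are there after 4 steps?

9

step 1: __X_XX_XXXX_XXXX___
step 2: XXXX__X_XX_X_XX__XX
step 3: _XX__XXX__XXX___X__
step 4: X___X_X__X_X__XXX_X
count of X: 9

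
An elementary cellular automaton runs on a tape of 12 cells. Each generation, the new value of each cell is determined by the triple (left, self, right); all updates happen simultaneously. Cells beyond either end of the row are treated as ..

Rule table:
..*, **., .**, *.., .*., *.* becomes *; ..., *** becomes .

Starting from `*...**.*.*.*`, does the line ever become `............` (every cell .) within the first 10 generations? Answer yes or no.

**.*********
****.......*
*..**.....**
******...***
*....**.**.*
**..********
*****......*
*...**....**
**.****..***
****..****.*
generation 10 is ****..****.*, still not uniform .

no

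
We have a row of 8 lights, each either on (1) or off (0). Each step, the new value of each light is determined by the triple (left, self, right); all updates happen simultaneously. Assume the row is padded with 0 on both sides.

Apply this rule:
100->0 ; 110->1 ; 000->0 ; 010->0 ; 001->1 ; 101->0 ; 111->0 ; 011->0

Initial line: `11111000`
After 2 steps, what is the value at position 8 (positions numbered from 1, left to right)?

0

step 1: 00001000
step 2: 00010000
position 8 holds 0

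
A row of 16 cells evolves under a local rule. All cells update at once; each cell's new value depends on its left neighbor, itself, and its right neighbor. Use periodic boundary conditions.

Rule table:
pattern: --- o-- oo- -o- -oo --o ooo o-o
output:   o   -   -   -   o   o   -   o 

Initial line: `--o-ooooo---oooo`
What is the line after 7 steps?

ooo--oo--oo-----

-o-oo-----ooo---
o-oo--ooooo---oo
-oo--oo-----ooo-
oo--oo--ooooo---
o--oo--oo-----oo
--oo--oo--ooooo-
ooo--oo--oo-----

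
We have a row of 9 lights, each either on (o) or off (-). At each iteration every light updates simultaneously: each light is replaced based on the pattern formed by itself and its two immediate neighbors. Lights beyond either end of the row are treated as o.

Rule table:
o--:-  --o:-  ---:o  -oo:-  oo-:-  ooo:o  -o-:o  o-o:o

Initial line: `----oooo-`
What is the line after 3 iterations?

--oooo-oo

-oo--oo-o
o------o-
--oooo-oo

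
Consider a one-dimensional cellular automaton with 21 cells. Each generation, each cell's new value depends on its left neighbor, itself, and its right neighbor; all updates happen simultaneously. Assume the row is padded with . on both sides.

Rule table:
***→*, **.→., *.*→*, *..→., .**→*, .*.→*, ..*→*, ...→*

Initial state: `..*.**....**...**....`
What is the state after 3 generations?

generation 1: *****..****..***..***
generation 2: ****..****..***..***.
generation 3: ***..****..***..***..

***..****..***..***..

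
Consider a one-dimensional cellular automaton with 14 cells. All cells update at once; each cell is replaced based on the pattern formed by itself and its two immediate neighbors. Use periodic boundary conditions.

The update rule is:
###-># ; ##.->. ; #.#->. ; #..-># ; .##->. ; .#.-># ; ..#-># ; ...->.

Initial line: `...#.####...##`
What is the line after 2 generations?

generation 1: #.##..##.#.#..
generation 2: #...##...#.###

#...##...#.###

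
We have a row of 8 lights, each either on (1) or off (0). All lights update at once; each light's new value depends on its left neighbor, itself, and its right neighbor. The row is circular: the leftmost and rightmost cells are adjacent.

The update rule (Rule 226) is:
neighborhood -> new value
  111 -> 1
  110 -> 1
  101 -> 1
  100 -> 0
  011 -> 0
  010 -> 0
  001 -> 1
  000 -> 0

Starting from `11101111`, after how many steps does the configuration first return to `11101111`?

8

11110111
11111011
11111101
11111110
01111111
10111111
11011111
11101111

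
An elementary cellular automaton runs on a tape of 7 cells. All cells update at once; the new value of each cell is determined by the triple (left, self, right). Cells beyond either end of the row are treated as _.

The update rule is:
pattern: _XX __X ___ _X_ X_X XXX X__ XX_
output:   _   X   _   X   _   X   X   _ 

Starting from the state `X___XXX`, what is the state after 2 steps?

XX_X_X_
___X_XX

___X_XX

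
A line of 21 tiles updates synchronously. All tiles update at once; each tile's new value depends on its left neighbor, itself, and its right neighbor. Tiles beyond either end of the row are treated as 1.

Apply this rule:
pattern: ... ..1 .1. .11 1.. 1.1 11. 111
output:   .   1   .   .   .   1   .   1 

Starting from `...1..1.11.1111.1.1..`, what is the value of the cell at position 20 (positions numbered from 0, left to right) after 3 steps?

step 1: ..1..1.1..1.11.1.1..1
step 2: .1..1.1..1.1..1.1..1.
step 3: 1..1.1..1.1..1.1..1.1
position 20 holds 1

1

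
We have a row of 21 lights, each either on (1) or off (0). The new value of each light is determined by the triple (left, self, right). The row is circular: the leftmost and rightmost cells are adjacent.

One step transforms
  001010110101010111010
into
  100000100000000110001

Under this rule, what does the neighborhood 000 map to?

1

At position 0 the neighborhood is 000; the next row has 1 there.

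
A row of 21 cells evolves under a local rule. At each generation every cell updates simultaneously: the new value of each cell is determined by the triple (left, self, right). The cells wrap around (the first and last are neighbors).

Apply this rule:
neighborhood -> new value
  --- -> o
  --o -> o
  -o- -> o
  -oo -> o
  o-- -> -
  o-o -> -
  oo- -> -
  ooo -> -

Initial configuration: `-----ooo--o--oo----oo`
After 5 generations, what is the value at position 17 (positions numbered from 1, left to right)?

generation 1: -ooooo---oo-oo--oooo-
generation 2: oo-----ooo--o--oo----
generation 3: o--ooooo---oo-oo--ooo
generation 4: --oo-----ooo--o--oo--
generation 5: ooo--ooooo---oo-oo--o
position 17 holds o

o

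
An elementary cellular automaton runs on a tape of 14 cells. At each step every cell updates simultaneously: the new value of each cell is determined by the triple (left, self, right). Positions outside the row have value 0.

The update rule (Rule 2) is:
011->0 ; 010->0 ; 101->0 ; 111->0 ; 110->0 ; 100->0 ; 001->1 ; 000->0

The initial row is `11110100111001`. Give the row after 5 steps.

00010000100000

00000001000010
00000010000100
00000100001000
00001000010000
00010000100000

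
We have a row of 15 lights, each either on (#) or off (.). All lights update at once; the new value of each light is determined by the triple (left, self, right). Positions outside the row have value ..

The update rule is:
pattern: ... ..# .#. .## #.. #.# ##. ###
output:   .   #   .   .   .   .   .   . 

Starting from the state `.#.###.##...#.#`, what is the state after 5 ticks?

.......#.......

#..........#...
..........#....
.........#.....
........#......
.......#.......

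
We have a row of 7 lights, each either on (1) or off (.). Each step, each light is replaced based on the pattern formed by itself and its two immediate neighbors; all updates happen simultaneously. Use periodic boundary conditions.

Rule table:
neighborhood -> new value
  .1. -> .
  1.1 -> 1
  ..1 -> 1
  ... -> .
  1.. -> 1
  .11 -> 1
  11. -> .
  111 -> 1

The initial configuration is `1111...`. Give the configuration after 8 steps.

111.1.1

111.1.1
11.1.11
1.1.111
.1.1111
1.1111.
.1111.1
1111.1.
111.1.1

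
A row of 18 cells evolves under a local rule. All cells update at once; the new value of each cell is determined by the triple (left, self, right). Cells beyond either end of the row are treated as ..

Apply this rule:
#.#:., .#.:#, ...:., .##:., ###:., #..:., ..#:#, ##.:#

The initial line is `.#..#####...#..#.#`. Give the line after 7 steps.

##.#..#.#.#.#.##.#

##.#....#..##.##.#
.#.#...##.#.#..#.#
##.#..#.#.#.#.##.#
.#.#.##.#.#.#..#.#
##.#..#.#.#.#.##.#  (repeats step 3; period 2)
step 7: ##.#..#.#.#.#.##.#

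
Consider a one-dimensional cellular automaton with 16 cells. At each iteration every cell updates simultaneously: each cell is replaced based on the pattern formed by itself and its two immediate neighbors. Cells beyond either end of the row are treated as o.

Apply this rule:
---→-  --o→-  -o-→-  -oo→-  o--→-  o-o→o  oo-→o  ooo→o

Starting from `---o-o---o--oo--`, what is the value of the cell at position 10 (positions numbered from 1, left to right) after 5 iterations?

----o--------o--
----------------
----------------  (fixed point — unchanged through iteration 5)
position 10 holds -

-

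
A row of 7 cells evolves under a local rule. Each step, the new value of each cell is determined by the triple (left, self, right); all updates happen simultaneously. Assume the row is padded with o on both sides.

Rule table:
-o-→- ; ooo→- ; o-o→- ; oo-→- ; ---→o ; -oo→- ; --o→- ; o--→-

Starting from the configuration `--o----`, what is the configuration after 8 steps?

step 1: ----oo-
step 2: -oo----
step 3: ----oo-  (repeats step 1; period 2)
step 8: -oo----

-oo----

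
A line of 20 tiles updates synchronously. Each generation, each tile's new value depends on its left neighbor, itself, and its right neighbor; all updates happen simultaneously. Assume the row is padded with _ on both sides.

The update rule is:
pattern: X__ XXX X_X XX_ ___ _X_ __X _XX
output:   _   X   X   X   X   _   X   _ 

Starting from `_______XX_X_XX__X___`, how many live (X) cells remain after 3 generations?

generation 1: XXXXXXX_XX_X_X_X__XX
generation 2: _XXXXXXX_XX_X_X__X_X
generation 3: X_XXXXXXX_XX_X__X_X_
count of X: 13

13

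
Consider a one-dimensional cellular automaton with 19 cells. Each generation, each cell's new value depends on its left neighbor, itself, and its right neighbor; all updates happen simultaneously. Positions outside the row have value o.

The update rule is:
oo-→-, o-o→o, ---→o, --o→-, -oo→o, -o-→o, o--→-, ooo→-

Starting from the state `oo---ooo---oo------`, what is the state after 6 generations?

oo---oooo-oooo--oo-

generation 1: ---o-o---o-o--oooo-
generation 2: -o-ooo-o-ooo--o---o
generation 3: oooo--oooo----o-o-o
generation 4: ------o----oo-ooooo
generation 5: -oooo-o-oo-o-oo----
generation 6: oo---oooo-oooo--oo-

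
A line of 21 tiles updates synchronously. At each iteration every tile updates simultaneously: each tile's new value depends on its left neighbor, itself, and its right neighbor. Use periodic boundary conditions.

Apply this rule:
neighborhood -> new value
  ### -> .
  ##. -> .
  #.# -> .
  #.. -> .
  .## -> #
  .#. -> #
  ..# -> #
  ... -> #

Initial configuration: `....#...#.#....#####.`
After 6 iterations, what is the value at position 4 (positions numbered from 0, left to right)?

#

iteration 1: #####.###.#.####.....
iteration 2: #.....#...#.#....####
iteration 3: ..#####.###.#.####...
iteration 4: ###.....#...#.#....##
iteration 5: ....#####.###.#.####.
iteration 6: #####.....#...#.#....
position 4 holds #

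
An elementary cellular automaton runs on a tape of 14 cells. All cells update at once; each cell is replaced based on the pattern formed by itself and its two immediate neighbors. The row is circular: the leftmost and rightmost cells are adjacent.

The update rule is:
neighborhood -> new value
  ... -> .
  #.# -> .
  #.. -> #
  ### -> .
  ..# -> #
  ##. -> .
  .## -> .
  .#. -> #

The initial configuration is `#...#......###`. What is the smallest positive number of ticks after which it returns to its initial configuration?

tick 1: .#.###....#...
tick 2: ##....#..###..
tick 3: ..#..####...##
tick 4: #####....#.#..
tick 5: .....#..##.###
tick 6: #...####......
tick 7: ##.#....#....#
tick 8: ...##..###..#.
tick 9: ..#..##...####
tick 10: #####..#.#....
tick 11: .....###.##..#
tick 12: #...#......###

12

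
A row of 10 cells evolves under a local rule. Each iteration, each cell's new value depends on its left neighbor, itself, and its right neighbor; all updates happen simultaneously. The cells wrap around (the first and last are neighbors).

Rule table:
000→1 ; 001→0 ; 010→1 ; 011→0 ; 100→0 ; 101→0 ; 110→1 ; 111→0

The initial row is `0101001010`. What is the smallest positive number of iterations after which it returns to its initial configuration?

1

0101001010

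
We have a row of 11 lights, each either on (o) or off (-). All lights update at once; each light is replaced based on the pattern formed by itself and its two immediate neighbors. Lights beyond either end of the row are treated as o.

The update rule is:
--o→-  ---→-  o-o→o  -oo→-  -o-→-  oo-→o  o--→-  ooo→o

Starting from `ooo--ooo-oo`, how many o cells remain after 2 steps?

ooo---ooo-o
ooo----ooo-
count of o: 6

6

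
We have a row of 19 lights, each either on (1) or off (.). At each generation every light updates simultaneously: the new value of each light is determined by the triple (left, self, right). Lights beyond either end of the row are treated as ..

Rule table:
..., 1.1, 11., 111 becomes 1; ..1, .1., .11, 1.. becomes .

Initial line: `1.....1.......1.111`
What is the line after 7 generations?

1..1..........11.11

..111...11111..1.11
1..11.1..1111...1.1
....11....111.1..1.
111..1.11..111.....
.11...1.1...11.1111
..1.1..1..1..11.111
1..1..........11.11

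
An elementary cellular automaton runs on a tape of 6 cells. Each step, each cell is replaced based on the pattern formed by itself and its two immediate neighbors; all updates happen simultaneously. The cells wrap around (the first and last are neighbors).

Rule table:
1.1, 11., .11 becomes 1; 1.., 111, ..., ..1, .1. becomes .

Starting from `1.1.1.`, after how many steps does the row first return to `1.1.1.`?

.1.1.1
1.1.1.

2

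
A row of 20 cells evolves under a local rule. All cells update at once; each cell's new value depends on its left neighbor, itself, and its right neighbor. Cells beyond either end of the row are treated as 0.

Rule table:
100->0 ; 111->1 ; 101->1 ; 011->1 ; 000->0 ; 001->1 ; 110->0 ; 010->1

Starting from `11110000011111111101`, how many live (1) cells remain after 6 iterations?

12

11100000111111111011
11000001111111110110
10000011111111101100
10000111111111011000
10001111111110110000
10011111111101100000
count of 1: 12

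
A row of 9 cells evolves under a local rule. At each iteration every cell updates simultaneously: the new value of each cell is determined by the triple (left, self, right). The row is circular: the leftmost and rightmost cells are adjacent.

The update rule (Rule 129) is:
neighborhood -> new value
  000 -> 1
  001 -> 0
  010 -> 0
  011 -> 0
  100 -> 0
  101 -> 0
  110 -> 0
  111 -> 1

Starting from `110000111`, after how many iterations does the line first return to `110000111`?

6

100110011
000000001
011111100
001111001
000110000
110000111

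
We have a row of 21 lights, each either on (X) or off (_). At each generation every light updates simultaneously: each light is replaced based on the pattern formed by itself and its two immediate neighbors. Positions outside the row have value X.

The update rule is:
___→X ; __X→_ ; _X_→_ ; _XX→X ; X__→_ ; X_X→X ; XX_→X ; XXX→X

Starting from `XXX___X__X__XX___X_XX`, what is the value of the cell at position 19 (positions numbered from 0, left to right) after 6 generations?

X

XXX_X_______XX_X__XXX
XXXX__XXXXX_XXX___XXX
XXXX__XXXXXXXXX_X_XXX
XXXX__XXXXXXXXXX_XXXX
XXXX__XXXXXXXXXXXXXXX
XXXX__XXXXXXXXXXXXXXX
position 19 holds X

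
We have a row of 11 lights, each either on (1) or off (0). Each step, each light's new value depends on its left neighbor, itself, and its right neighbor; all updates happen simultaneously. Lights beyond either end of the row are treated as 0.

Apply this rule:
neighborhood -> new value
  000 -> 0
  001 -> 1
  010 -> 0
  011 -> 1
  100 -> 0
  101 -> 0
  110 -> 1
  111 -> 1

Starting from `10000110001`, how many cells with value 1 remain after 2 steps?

5

00001110010
00011110100
count of 1: 5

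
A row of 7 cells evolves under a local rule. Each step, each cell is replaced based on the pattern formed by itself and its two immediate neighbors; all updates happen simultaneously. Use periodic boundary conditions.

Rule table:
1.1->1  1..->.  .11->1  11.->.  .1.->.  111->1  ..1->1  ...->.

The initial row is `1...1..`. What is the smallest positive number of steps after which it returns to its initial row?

7

step 1: ...1..1
step 2: ..1..1.
step 3: .1..1..
step 4: 1..1...
step 5: ..1...1
step 6: .1...1.
step 7: 1...1..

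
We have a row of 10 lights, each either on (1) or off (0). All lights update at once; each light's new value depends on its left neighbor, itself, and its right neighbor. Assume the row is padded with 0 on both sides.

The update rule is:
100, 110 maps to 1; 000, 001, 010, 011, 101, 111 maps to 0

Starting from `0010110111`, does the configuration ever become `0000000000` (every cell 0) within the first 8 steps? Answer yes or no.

step 1: 0000010001
step 2: 0000001000
step 3: 0000000100
step 4: 0000000010
step 5: 0000000001
step 6: 0000000000
all cells are 0 at step 6

yes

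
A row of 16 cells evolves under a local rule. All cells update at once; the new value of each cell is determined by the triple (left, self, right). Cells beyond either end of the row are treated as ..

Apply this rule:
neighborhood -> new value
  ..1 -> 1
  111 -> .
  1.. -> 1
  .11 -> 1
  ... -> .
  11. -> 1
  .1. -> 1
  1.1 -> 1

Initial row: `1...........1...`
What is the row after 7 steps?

11.........111..
111.......11.11.
1.11.....1111111
11111...11.....1
1...11.1111...11
11.11111..11.111
1111...1111111.1

1111...1111111.1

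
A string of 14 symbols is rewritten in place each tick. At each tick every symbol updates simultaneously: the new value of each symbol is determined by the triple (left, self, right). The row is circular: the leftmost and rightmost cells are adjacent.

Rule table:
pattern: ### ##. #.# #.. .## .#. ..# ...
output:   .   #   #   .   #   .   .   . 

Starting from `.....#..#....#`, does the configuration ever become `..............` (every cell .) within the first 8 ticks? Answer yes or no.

..............
all cells are . at tick 1

yes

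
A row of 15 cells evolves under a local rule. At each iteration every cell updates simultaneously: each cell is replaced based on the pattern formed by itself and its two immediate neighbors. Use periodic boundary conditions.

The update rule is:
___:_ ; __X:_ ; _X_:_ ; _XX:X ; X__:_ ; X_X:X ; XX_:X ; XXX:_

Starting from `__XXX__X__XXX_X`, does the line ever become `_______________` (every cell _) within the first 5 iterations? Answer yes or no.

yes

__X_X_____X_XX_
___X_______XXX_
___________X_X_
____________X__
_______________
all cells are _ at iteration 5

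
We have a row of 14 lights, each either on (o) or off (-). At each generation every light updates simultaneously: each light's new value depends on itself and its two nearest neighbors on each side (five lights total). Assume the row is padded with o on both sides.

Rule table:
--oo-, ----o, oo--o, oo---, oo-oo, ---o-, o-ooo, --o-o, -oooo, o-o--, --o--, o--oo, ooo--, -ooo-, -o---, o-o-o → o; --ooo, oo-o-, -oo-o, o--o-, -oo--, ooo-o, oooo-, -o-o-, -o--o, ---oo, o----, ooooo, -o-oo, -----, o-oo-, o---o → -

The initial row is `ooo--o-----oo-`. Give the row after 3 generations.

----o--o-o-o-o

--oo-oo--o-o-o
ooo-o--o-o-o-o
----o--o-o-o-o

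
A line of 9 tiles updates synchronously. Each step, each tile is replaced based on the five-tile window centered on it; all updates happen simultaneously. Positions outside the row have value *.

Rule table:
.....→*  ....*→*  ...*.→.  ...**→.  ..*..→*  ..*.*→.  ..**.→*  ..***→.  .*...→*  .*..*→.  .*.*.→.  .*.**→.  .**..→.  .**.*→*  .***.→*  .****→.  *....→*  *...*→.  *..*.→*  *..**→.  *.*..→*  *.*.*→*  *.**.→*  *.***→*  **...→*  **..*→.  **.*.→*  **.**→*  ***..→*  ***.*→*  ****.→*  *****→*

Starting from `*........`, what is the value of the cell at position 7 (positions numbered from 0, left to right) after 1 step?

********.
position 7 holds *

*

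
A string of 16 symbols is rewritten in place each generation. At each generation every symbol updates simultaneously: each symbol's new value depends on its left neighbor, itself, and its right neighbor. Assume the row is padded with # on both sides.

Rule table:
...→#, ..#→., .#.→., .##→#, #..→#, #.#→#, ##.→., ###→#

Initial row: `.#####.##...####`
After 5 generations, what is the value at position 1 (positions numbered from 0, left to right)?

.

generation 1: #####.##.##.####
generation 2: ####.##.##.#####
generation 3: ###.##.##.######
generation 4: ##.##.##.#######
generation 5: #.##.##.########
position 1 holds .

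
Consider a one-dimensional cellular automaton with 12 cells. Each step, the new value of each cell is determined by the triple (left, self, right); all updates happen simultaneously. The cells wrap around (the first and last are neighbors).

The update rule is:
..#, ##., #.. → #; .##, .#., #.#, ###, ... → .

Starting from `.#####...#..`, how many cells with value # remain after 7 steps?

4

#....##.#.#.
.#..#.#.....
#.##...#....
...##.#.#..#
#.#.#....##.
.....#..#.#.
....#.##...#
count of #: 4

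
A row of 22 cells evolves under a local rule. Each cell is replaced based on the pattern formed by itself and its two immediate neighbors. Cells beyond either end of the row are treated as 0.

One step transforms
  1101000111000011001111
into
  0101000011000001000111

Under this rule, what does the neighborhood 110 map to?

1

At position 1 the neighborhood is 110; the next row has 1 there.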